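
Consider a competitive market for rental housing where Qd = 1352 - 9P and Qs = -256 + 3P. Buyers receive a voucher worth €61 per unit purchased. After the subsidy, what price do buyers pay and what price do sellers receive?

Buyers pay €118.75; sellers receive €179.75

Pre-subsidy: 1352 - 9P = -256 + 3P gives P* = 134, Q* = 146.
With the rebate, buyers effectively pay Pb = Ps − 61, where Ps is the price sellers receive.
Demand in terms of Ps becomes Qd = 1352 − 9(Ps − 61) = 1901 - 9Ps. Setting this equal to supply: 1901 - 9Ps = -256 + 3Ps, so Ps = 179.75.
Buyers pay Pb = 179.75 − 61 = 118.75; Q' = -256 + 3·179.75 = 283.25.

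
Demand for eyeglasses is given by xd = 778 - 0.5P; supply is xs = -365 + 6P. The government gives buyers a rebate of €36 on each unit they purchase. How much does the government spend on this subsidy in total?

Pre-subsidy: 778 - 0.5P = -365 + 6P gives P* = 2286/13, x* = 8971/13.
With the rebate, buyers effectively pay Pb = Ps − 36, where Ps is the price sellers receive.
Demand in terms of Ps becomes xd = 778 − 0.5(Ps − 36) = 796 - 0.5Ps. Setting this equal to supply: 796 - 0.5Ps = -365 + 6Ps, so Ps = 2322/13.
Buyers pay Pb = 2322/13 − 36 = 1854/13; x' = -365 + 6·(2322/13) = 9187/13.
Government outlay = subsidy × quantity = 36 × 9187/13 = 330732/13.

Government cost = 330732/13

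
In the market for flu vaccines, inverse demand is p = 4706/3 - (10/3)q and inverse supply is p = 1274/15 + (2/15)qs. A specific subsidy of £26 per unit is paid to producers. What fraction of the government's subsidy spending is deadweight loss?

DWL / government spending = 15/1742

Pre-subsidy: 4706/3 - (10/3)q = 1274/15 + (2/15)q gives q* = 428 and p* = 142.
With the subsidy, sellers receive ps = pb + 26 for each unit, where pb is the price buyers pay.
On the curves, pb = 4706/3 - (10/3)q and ps = 1274/15 + (2/15)q; the wedge ps − pb = 26 gives 1274/15 + (2/15)q − (4706/3 - (10/3)q) = 26, so q' = 435.5.
Then pb = 4706/3 − (10/3)·435.5 = 117 and ps = 1274/15 + (2/15)·435.5 = 143.
ΔCS = ½(428 + 435.5)(142 − 117) = 10793.75; ΔPS = ½(428 + 435.5)(143 − 142) = 431.75.
Government spending = 26 × 435.5 = 11323.
DWL = ½ × 26 × (435.5 − 428) = 97.5; fraction = 97.5 / 11323 = 15/1742.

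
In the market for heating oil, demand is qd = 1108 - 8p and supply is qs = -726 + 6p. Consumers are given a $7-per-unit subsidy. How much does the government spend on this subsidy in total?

Pre-subsidy: 1108 - 8p = -726 + 6p gives p* = 131, q* = 60.
With the rebate, buyers effectively pay pb = ps − 7, where ps is the price sellers receive.
Demand in terms of ps becomes qd = 1108 − 8(ps − 7) = 1164 - 8ps. Setting this equal to supply: 1164 - 8ps = -726 + 6ps, so ps = 135.
Buyers pay pb = 135 − 7 = 128; q' = -726 + 6·135 = 84.
Government outlay = subsidy × quantity = 7 × 84 = 588.

Government cost = $588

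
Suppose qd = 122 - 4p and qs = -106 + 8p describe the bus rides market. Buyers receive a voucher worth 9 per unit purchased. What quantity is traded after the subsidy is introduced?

Pre-subsidy: 122 - 4p = -106 + 8p gives p* = 19, q* = 46.
With the rebate, buyers effectively pay pb = ps − 9, where ps is the price sellers receive.
Demand in terms of ps becomes qd = 122 − 4(ps − 9) = 158 - 4ps. Setting this equal to supply: 158 - 4ps = -106 + 8ps, so ps = 22.
Buyers pay pb = 22 − 9 = 13; q' = -106 + 8·22 = 70.

q' = 70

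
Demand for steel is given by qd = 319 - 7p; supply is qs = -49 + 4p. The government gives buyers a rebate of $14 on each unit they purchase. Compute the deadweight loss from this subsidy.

Pre-subsidy: 319 - 7p = -49 + 4p gives p* = 368/11, q* = 933/11.
With the rebate, buyers effectively pay pb = ps − 14, where ps is the price sellers receive.
Demand in terms of ps becomes qd = 319 − 7(ps − 14) = 417 - 7ps. Setting this equal to supply: 417 - 7ps = -49 + 4ps, so ps = 466/11.
Buyers pay pb = 466/11 − 14 = 312/11; q' = -49 + 4·(466/11) = 1325/11.
The subsidy expands output by 1325/11 − 933/11 = 392/11 past the efficient level; on those units the gap between marginal cost and willingness to pay runs from 0 up to 14.
DWL = ½ × 14 × 392/11 = 2744/11.

Deadweight loss = 2744/11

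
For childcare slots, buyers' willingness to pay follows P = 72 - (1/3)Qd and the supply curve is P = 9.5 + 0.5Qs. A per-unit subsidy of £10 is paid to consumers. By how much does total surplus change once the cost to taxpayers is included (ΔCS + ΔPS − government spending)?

Pre-subsidy: 72 - (1/3)Q = 9.5 + 0.5Q gives Q* = 75 and P* = 47.
With the rebate, buyers effectively pay Pb = Ps − 10, where Ps is the price sellers receive.
On the curves, Pb = 72 - (1/3)Q and Ps = 9.5 + 0.5Q; the wedge Ps − Pb = 10 gives 9.5 + 0.5Q − (72 - (1/3)Q) = 10, so Q' = 87.
Then Pb = 72 − (1/3)·87 = 43 and Ps = 9.5 + 0.5·87 = 53.
ΔCS = ½(75 + 87)(47 − 43) = 324; ΔPS = ½(75 + 87)(53 − 47) = 486.
Government spending = 10 × 87 = 870.
Net change = 324 + 486 − 870 = -60. The loss equals the DWL triangle ½·10·12.

Net change in total surplus = -£60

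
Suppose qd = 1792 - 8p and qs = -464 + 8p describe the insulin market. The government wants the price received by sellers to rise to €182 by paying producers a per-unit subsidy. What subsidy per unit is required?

At a seller price of 182, quantity supplied is -464 + 8·182 = 992.
Buyers absorb 992 only when they pay pb with 1792 − 8·pb = 992, i.e. pb = 100.
s = ps − pb = 182 − 100 = 82.

Required subsidy s = €82 per unit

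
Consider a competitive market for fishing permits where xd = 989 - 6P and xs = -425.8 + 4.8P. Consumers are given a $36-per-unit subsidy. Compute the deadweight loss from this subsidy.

Deadweight loss = $1728

Pre-subsidy: 989 - 6P = -425.8 + 4.8P gives P* = 131, x* = 203.
With the rebate, buyers effectively pay Pb = Ps − 36, where Ps is the price sellers receive.
Demand in terms of Ps becomes xd = 989 − 6(Ps − 36) = 1205 - 6Ps. Setting this equal to supply: 1205 - 6Ps = -425.8 + 4.8Ps, so Ps = 151.
Buyers pay Pb = 151 − 36 = 115; x' = -425.8 + 4.8·151 = 299.
The subsidy expands output by 299 − 203 = 96 past the efficient level; on those units the gap between marginal cost and willingness to pay runs from 0 up to 36.
DWL = ½ × 36 × 96 = 1728.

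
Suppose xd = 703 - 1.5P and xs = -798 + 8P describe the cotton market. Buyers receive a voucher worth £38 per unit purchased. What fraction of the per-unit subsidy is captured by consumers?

Pre-subsidy: 703 - 1.5P = -798 + 8P gives P* = 158, x* = 466.
With the rebate, buyers effectively pay Pb = Ps − 38, where Ps is the price sellers receive.
Demand in terms of Ps becomes xd = 703 − 1.5(Ps − 38) = 760 - 1.5Ps. Setting this equal to supply: 760 - 1.5Ps = -798 + 8Ps, so Ps = 164.
Buyers pay Pb = 164 − 38 = 126; x' = -798 + 8·164 = 514.
Buyers' price falls by P* − Pb = 158 − 126 = 32; sellers' price rises by Ps − P* = 164 − 158 = 6.
So consumers capture 32/38 = 16/19 of each unit of subsidy.

Consumer share = 16/19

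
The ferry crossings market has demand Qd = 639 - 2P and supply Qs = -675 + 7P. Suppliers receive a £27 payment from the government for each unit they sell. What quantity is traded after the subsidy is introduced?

Pre-subsidy: 639 - 2P = -675 + 7P gives P* = 146, Q* = 347.
With the subsidy, sellers receive Ps = Pb + 27 for each unit, where Pb is the price buyers pay.
Supply in terms of Pb becomes Qs = -675 + 7(Pb + 27) = -486 + 7Pb. Setting this equal to demand: 639 - 2Pb = -486 + 7Pb, so Pb = 125.
Sellers receive Ps = 125 + 27 = 152; Q' = 639 − 2·125 = 389.

Q' = 389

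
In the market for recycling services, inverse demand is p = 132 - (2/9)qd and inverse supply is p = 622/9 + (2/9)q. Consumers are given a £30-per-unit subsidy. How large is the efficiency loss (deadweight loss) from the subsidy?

Pre-subsidy: 132 - (2/9)q = 622/9 + (2/9)q gives q* = 141.5 and p* = 905/9.
With the rebate, buyers effectively pay pb = ps − 30, where ps is the price sellers receive.
On the curves, pb = 132 - (2/9)q and ps = 622/9 + (2/9)q; the wedge ps − pb = 30 gives 622/9 + (2/9)q − (132 - (2/9)q) = 30, so q' = 209.
Then pb = 132 − (2/9)·209 = 770/9 and ps = 622/9 + (2/9)·209 = 1040/9.
The subsidy expands output by 209 − 141.5 = 67.5 past the efficient level; on those units the gap between marginal cost and willingness to pay runs from 0 up to 30.
DWL = ½ × 30 × 67.5 = 1012.5.

Deadweight loss = £1012.5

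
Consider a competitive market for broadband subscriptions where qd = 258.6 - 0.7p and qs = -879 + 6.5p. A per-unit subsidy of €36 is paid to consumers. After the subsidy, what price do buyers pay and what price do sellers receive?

Buyers pay €125.5; sellers receive €161.5

Pre-subsidy: 258.6 - 0.7p = -879 + 6.5p gives p* = 158, q* = 148.
With the rebate, buyers effectively pay pb = ps − 36, where ps is the price sellers receive.
Demand in terms of ps becomes qd = 258.6 − 0.7(ps − 36) = 283.8 - 0.7ps. Setting this equal to supply: 283.8 - 0.7ps = -879 + 6.5ps, so ps = 161.5.
Buyers pay pb = 161.5 − 36 = 125.5; q' = -879 + 6.5·161.5 = 170.75.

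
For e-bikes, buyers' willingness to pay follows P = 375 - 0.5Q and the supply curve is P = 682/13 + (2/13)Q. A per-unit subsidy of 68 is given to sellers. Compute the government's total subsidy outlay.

Pre-subsidy: 375 - 0.5Q = 682/13 + (2/13)Q gives Q* = 8386/17 and P* = 2182/17.
With the subsidy, sellers receive Ps = Pb + 68 for each unit, where Pb is the price buyers pay.
On the curves, Pb = 375 - 0.5Q and Ps = 682/13 + (2/13)Q; the wedge Ps − Pb = 68 gives 682/13 + (2/13)Q − (375 - 0.5Q) = 68, so Q' = 10154/17.
Then Pb = 375 − 0.5·(10154/17) = 1298/17 and Ps = 682/13 + (2/13)·(10154/17) = 2454/17.
Government outlay = subsidy × quantity = 68 × 10154/17 = 40616.

Government cost = 40616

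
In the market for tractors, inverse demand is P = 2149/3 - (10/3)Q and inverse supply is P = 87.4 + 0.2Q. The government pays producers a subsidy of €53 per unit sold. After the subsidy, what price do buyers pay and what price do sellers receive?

Pre-subsidy: 2149/3 - (10/3)Q = 87.4 + 0.2Q gives Q* = 178 and P* = 123.
With the subsidy, sellers receive Ps = Pb + 53 for each unit, where Pb is the price buyers pay.
On the curves, Pb = 2149/3 - (10/3)Q and Ps = 87.4 + 0.2Q; the wedge Ps − Pb = 53 gives 87.4 + 0.2Q − (2149/3 - (10/3)Q) = 53, so Q' = 193.
Then Pb = 2149/3 − (10/3)·193 = 73 and Ps = 87.4 + 0.2·193 = 126.

Buyers pay €73; sellers receive €126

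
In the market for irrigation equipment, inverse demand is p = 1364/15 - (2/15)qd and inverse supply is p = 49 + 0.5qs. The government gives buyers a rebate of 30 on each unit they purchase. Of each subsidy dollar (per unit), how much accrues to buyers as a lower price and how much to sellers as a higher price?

Buyers gain 120/19 per unit; sellers gain 450/19 per unit

Pre-subsidy: 1364/15 - (2/15)q = 49 + 0.5q gives q* = 1258/19 and p* = 1560/19.
With the rebate, buyers effectively pay pb = ps − 30, where ps is the price sellers receive.
On the curves, pb = 1364/15 - (2/15)q and ps = 49 + 0.5q; the wedge ps − pb = 30 gives 49 + 0.5q − (1364/15 - (2/15)q) = 30, so q' = 2158/19.
Then pb = 1364/15 − (2/15)·(2158/19) = 1440/19 and ps = 49 + 0.5·(2158/19) = 2010/19.
Buyers' price falls by p* − pb = 1560/19 − 1440/19 = 120/19; sellers' price rises by ps − p* = 2010/19 − 1560/19 = 450/19.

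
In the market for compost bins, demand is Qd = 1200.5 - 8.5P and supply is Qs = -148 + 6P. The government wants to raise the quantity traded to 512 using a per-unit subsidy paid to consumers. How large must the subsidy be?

Required subsidy s = 29 per unit

At Q = 512, invert demand for the buyer price: Pb = (1200.5 − 512)/8.5 = 81; invert supply for the seller price: Ps = (512 − (-148))/6 = 110.
The subsidy must fill the gap: s = Ps − Pb = 110 − 81 = 29.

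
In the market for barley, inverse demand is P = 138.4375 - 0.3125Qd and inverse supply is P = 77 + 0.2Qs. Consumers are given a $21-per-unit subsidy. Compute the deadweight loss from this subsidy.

Pre-subsidy: 138.4375 - 0.3125Q = 77 + 0.2Q gives Q* = 4915/41 and P* = 4140/41.
With the rebate, buyers effectively pay Pb = Ps − 21, where Ps is the price sellers receive.
On the curves, Pb = 138.4375 - 0.3125Q and Ps = 77 + 0.2Q; the wedge Ps − Pb = 21 gives 77 + 0.2Q − (138.4375 - 0.3125Q) = 21, so Q' = 6595/41.
Then Pb = 138.4375 − 0.3125·(6595/41) = 3615/41 and Ps = 77 + 0.2·(6595/41) = 4476/41.
The subsidy expands output by 6595/41 − 4915/41 = 1680/41 past the efficient level; on those units the gap between marginal cost and willingness to pay runs from 0 up to 21.
DWL = ½ × 21 × 1680/41 = 17640/41.

Deadweight loss = 17640/41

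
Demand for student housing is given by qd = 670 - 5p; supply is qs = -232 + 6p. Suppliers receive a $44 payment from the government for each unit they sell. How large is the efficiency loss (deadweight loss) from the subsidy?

Deadweight loss = $2640

Pre-subsidy: 670 - 5p = -232 + 6p gives p* = 82, q* = 260.
With the subsidy, sellers receive ps = pb + 44 for each unit, where pb is the price buyers pay.
Supply in terms of pb becomes qs = -232 + 6(pb + 44) = 32 + 6pb. Setting this equal to demand: 670 - 5pb = 32 + 6pb, so pb = 58.
Sellers receive ps = 58 + 44 = 102; q' = 670 − 5·58 = 380.
The subsidy expands output by 380 − 260 = 120 past the efficient level; on those units the gap between marginal cost and willingness to pay runs from 0 up to 44.
DWL = ½ × 44 × 120 = 2640.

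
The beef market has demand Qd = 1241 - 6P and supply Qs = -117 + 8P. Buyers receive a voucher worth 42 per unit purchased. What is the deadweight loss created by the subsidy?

Deadweight loss = 3024

Pre-subsidy: 1241 - 6P = -117 + 8P gives P* = 97, Q* = 659.
With the rebate, buyers effectively pay Pb = Ps − 42, where Ps is the price sellers receive.
Demand in terms of Ps becomes Qd = 1241 − 6(Ps − 42) = 1493 - 6Ps. Setting this equal to supply: 1493 - 6Ps = -117 + 8Ps, so Ps = 115.
Buyers pay Pb = 115 − 42 = 73; Q' = -117 + 8·115 = 803.
The subsidy expands output by 803 − 659 = 144 past the efficient level; on those units the gap between marginal cost and willingness to pay runs from 0 up to 42.
DWL = ½ × 42 × 144 = 3024.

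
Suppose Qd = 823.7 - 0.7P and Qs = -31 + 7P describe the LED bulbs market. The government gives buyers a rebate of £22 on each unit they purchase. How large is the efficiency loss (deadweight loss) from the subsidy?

Deadweight loss = £154

Pre-subsidy: 823.7 - 0.7P = -31 + 7P gives P* = 111, Q* = 746.
With the rebate, buyers effectively pay Pb = Ps − 22, where Ps is the price sellers receive.
Demand in terms of Ps becomes Qd = 823.7 − 0.7(Ps − 22) = 839.1 - 0.7Ps. Setting this equal to supply: 839.1 - 0.7Ps = -31 + 7Ps, so Ps = 113.
Buyers pay Pb = 113 − 22 = 91; Q' = -31 + 7·113 = 760.
The subsidy expands output by 760 − 746 = 14 past the efficient level; on those units the gap between marginal cost and willingness to pay runs from 0 up to 22.
DWL = ½ × 22 × 14 = 154.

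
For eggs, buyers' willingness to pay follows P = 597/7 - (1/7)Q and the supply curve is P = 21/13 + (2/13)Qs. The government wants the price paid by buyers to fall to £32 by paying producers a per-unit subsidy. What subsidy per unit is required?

Required subsidy s = £27 per unit

At a buyer price of 32, quantity demanded is 597 − 7·32 = 373.
Sellers supply 373 only when they receive Ps = 21/13 + (2/13)·373 = 59.
s = Ps − Pb = 59 − 32 = 27.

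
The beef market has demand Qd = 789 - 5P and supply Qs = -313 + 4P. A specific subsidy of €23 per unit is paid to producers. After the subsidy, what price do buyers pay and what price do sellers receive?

Buyers pay 1010/9; sellers receive 1217/9

Pre-subsidy: 789 - 5P = -313 + 4P gives P* = 1102/9, Q* = 1591/9.
With the subsidy, sellers receive Ps = Pb + 23 for each unit, where Pb is the price buyers pay.
Supply in terms of Pb becomes Qs = -313 + 4(Pb + 23) = -221 + 4Pb. Setting this equal to demand: 789 - 5Pb = -221 + 4Pb, so Pb = 1010/9.
Sellers receive Ps = 1010/9 + 23 = 1217/9; Q' = 789 − 5·(1010/9) = 2051/9.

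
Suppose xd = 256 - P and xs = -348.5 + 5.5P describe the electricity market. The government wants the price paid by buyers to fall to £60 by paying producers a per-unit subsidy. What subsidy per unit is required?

Required subsidy s = £39 per unit

At a buyer price of 60, quantity demanded is 256 − 1·60 = 196.
Sellers supply 196 only when they receive Ps with -348.5 + 5.5·Ps = 196, i.e. Ps = 99.
s = Ps − Pb = 99 − 60 = 39.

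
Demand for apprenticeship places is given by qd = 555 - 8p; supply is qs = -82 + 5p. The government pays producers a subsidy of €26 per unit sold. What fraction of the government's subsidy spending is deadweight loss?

Pre-subsidy: 555 - 8p = -82 + 5p gives p* = 49, q* = 163.
With the subsidy, sellers receive ps = pb + 26 for each unit, where pb is the price buyers pay.
Supply in terms of pb becomes qs = -82 + 5(pb + 26) = 48 + 5pb. Setting this equal to demand: 555 - 8pb = 48 + 5pb, so pb = 39.
Sellers receive ps = 39 + 26 = 65; q' = 555 − 8·39 = 243.
ΔCS = ½(163 + 243)(49 − 39) = 2030; ΔPS = ½(163 + 243)(65 − 49) = 3248.
Government spending = 26 × 243 = 6318.
DWL = ½ × 26 × (243 − 163) = 1040; fraction = 1040 / 6318 = 40/243.

DWL / government spending = 40/243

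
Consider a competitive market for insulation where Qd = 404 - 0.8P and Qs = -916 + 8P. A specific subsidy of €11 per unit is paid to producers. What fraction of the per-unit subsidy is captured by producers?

Pre-subsidy: 404 - 0.8P = -916 + 8P gives P* = 150, Q* = 284.
With the subsidy, sellers receive Ps = Pb + 11 for each unit, where Pb is the price buyers pay.
Supply in terms of Pb becomes Qs = -916 + 8(Pb + 11) = -828 + 8Pb. Setting this equal to demand: 404 - 0.8Pb = -828 + 8Pb, so Pb = 140.
Sellers receive Ps = 140 + 11 = 151; Q' = 404 − 0.8·140 = 292.
Buyers' price falls by P* − Pb = 150 − 140 = 10; sellers' price rises by Ps − P* = 151 − 150 = 1.
So producers capture 1/11 = 1/11 of each unit of subsidy.

Producer share = 1/11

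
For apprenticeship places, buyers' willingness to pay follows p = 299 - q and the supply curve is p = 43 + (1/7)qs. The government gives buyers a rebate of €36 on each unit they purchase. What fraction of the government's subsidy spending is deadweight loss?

DWL / government spending = 9/146

Pre-subsidy: 299 - q = 43 + (1/7)q gives q* = 224 and p* = 75.
With the rebate, buyers effectively pay pb = ps − 36, where ps is the price sellers receive.
On the curves, pb = 299 - q and ps = 43 + (1/7)q; the wedge ps − pb = 36 gives 43 + (1/7)q − (299 - q) = 36, so q' = 255.5.
Then pb = 299 − 1·255.5 = 43.5 and ps = 43 + (1/7)·255.5 = 79.5.
ΔCS = ½(224 + 255.5)(75 − 43.5) = 7552.125; ΔPS = ½(224 + 255.5)(79.5 − 75) = 1078.875.
Government spending = 36 × 255.5 = 9198.
DWL = ½ × 36 × (255.5 − 224) = 567; fraction = 567 / 9198 = 9/146.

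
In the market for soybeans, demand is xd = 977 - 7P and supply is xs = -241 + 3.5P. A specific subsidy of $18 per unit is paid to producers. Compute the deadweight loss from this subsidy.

Pre-subsidy: 977 - 7P = -241 + 3.5P gives P* = 116, x* = 165.
With the subsidy, sellers receive Ps = Pb + 18 for each unit, where Pb is the price buyers pay.
Supply in terms of Pb becomes xs = -241 + 3.5(Pb + 18) = -178 + 3.5Pb. Setting this equal to demand: 977 - 7Pb = -178 + 3.5Pb, so Pb = 110.
Sellers receive Ps = 110 + 18 = 128; x' = 977 − 7·110 = 207.
The subsidy expands output by 207 − 165 = 42 past the efficient level; on those units the gap between marginal cost and willingness to pay runs from 0 up to 18.
DWL = ½ × 18 × 42 = 378.

Deadweight loss = $378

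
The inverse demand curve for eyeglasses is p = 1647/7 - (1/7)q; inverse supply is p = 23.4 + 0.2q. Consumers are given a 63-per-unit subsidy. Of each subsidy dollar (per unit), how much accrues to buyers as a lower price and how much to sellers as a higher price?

Buyers gain 26.25 per unit; sellers gain 36.75 per unit

Pre-subsidy: 1647/7 - (1/7)q = 23.4 + 0.2q gives q* = 618 and p* = 147.
With the rebate, buyers effectively pay pb = ps − 63, where ps is the price sellers receive.
On the curves, pb = 1647/7 - (1/7)q and ps = 23.4 + 0.2q; the wedge ps − pb = 63 gives 23.4 + 0.2q − (1647/7 - (1/7)q) = 63, so q' = 801.75.
Then pb = 1647/7 − (1/7)·801.75 = 120.75 and ps = 23.4 + 0.2·801.75 = 183.75.
Buyers' price falls by p* − pb = 147 − 120.75 = 26.25; sellers' price rises by ps − p* = 183.75 − 147 = 36.75.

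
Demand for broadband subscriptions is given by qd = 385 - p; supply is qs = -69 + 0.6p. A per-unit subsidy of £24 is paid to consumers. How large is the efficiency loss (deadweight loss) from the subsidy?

Pre-subsidy: 385 - p = -69 + 0.6p gives p* = 283.75, q* = 101.25.
With the rebate, buyers effectively pay pb = ps − 24, where ps is the price sellers receive.
Demand in terms of ps becomes qd = 385 − 1(ps − 24) = 409 - ps. Setting this equal to supply: 409 - ps = -69 + 0.6ps, so ps = 298.75.
Buyers pay pb = 298.75 − 24 = 274.75; q' = -69 + 0.6·298.75 = 110.25.
The subsidy expands output by 110.25 − 101.25 = 9 past the efficient level; on those units the gap between marginal cost and willingness to pay runs from 0 up to 24.
DWL = ½ × 24 × 9 = 108.

Deadweight loss = £108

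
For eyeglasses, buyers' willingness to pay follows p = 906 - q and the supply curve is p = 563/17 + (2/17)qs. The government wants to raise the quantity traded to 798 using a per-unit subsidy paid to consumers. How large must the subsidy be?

Required subsidy s = 19 per unit

At q = 798, from the demand curve buyers pay pb = 906 − 1·798 = 108; from the supply curve sellers need ps = 563/17 + (2/17)·798 = 127.
The subsidy must fill the gap: s = ps − pb = 127 − 108 = 19.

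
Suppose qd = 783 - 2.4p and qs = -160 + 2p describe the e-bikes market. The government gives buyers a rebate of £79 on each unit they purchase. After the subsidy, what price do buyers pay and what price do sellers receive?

Pre-subsidy: 783 - 2.4p = -160 + 2p gives p* = 4715/22, q* = 2955/11.
With the rebate, buyers effectively pay pb = ps − 79, where ps is the price sellers receive.
Demand in terms of ps becomes qd = 783 − 2.4(ps − 79) = 972.6 - 2.4ps. Setting this equal to supply: 972.6 - 2.4ps = -160 + 2ps, so ps = 5663/22.
Buyers pay pb = 5663/22 − 79 = 3925/22; q' = -160 + 2·(5663/22) = 3903/11.

Buyers pay 3925/22; sellers receive 5663/22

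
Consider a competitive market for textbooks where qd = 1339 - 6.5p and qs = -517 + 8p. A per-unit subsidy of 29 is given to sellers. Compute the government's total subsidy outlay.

Pre-subsidy: 1339 - 6.5p = -517 + 8p gives p* = 128, q* = 507.
With the subsidy, sellers receive ps = pb + 29 for each unit, where pb is the price buyers pay.
Supply in terms of pb becomes qs = -517 + 8(pb + 29) = -285 + 8pb. Setting this equal to demand: 1339 - 6.5pb = -285 + 8pb, so pb = 112.
Sellers receive ps = 112 + 29 = 141; q' = 1339 − 6.5·112 = 611.
Government outlay = subsidy × quantity = 29 × 611 = 17719.

Government cost = 17719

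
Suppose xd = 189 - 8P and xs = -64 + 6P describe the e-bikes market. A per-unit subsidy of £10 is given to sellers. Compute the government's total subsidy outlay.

Government cost = 5510/7

Pre-subsidy: 189 - 8P = -64 + 6P gives P* = 253/14, x* = 311/7.
With the subsidy, sellers receive Ps = Pb + 10 for each unit, where Pb is the price buyers pay.
Supply in terms of Pb becomes xs = -64 + 6(Pb + 10) = -4 + 6Pb. Setting this equal to demand: 189 - 8Pb = -4 + 6Pb, so Pb = 193/14.
Sellers receive Ps = 193/14 + 10 = 333/14; x' = 189 − 8·(193/14) = 551/7.
Government outlay = subsidy × quantity = 10 × 551/7 = 5510/7.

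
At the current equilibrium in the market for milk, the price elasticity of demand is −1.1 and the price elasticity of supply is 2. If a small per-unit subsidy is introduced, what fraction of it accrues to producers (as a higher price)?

For a small subsidy around the equilibrium, the benefit split depends on the relative slopes, which at a point are proportional to the elasticities.
Buyer share = εs/(εs + |εd|) = 2/(2 + 1.1) = 20/31; seller share = |εd|/(εs + |εd|) = 11/31.
So producers capture 11/31 of the subsidy.

Producer share = 11/31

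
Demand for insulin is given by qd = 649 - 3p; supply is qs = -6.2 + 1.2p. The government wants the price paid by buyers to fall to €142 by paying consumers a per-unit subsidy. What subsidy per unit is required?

At a buyer price of 142, quantity demanded is 649 − 3·142 = 223.
Sellers supply 223 only when they receive ps with -6.2 + 1.2·ps = 223, i.e. ps = 191.
s = ps − pb = 191 − 142 = 49.

Required subsidy s = €49 per unit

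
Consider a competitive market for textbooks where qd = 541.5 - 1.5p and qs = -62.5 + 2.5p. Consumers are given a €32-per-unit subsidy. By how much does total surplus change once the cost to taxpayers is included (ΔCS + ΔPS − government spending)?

Pre-subsidy: 541.5 - 1.5p = -62.5 + 2.5p gives p* = 151, q* = 315.
With the rebate, buyers effectively pay pb = ps − 32, where ps is the price sellers receive.
Demand in terms of ps becomes qd = 541.5 − 1.5(ps − 32) = 589.5 - 1.5ps. Setting this equal to supply: 589.5 - 1.5ps = -62.5 + 2.5ps, so ps = 163.
Buyers pay pb = 163 − 32 = 131; q' = -62.5 + 2.5·163 = 345.
ΔCS = ½(315 + 345)(151 − 131) = 6600; ΔPS = ½(315 + 345)(163 − 151) = 3960.
Government spending = 32 × 345 = 11040.
Net change = 6600 + 3960 − 11040 = -480. The loss equals the DWL triangle ½·32·30.

Net change in total surplus = -€480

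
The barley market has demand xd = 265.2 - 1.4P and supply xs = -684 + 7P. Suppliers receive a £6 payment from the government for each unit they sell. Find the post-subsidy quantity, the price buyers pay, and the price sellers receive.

x' = 114; buyers pay £108; sellers receive £114

Pre-subsidy: 265.2 - 1.4P = -684 + 7P gives P* = 113, x* = 107.
With the subsidy, sellers receive Ps = Pb + 6 for each unit, where Pb is the price buyers pay.
Supply in terms of Pb becomes xs = -684 + 7(Pb + 6) = -642 + 7Pb. Setting this equal to demand: 265.2 - 1.4Pb = -642 + 7Pb, so Pb = 108.
Sellers receive Ps = 108 + 6 = 114; x' = 265.2 − 1.4·108 = 114.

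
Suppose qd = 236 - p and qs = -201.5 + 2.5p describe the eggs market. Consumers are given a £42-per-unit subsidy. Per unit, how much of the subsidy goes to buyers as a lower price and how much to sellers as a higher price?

Buyers gain £30 per unit; sellers gain £12 per unit

Pre-subsidy: 236 - p = -201.5 + 2.5p gives p* = 125, q* = 111.
With the rebate, buyers effectively pay pb = ps − 42, where ps is the price sellers receive.
Demand in terms of ps becomes qd = 236 − 1(ps − 42) = 278 - ps. Setting this equal to supply: 278 - ps = -201.5 + 2.5ps, so ps = 137.
Buyers pay pb = 137 − 42 = 95; q' = -201.5 + 2.5·137 = 141.
Buyers' price falls by p* − pb = 125 − 95 = 30; sellers' price rises by ps − p* = 137 − 125 = 12.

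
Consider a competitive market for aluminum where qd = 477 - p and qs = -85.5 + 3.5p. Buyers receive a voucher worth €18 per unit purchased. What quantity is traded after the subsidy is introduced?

q' = 366

Pre-subsidy: 477 - p = -85.5 + 3.5p gives p* = 125, q* = 352.
With the rebate, buyers effectively pay pb = ps − 18, where ps is the price sellers receive.
Demand in terms of ps becomes qd = 477 − 1(ps − 18) = 495 - ps. Setting this equal to supply: 495 - ps = -85.5 + 3.5ps, so ps = 129.
Buyers pay pb = 129 − 18 = 111; q' = -85.5 + 3.5·129 = 366.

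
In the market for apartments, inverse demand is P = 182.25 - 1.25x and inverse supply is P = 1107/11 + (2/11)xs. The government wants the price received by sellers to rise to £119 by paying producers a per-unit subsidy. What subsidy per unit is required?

At a seller price of 119, quantity supplied is -553.5 + 5.5·119 = 101.
Buyers absorb 101 only when they pay Pb = 182.25 − 1.25·101 = 56.
s = Ps − Pb = 119 − 56 = 63.

Required subsidy s = £63 per unit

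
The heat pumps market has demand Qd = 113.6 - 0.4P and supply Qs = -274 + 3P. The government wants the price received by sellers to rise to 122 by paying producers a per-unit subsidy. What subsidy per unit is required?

Required subsidy s = 68 per unit

At a seller price of 122, quantity supplied is -274 + 3·122 = 92.
Buyers absorb 92 only when they pay Pb with 113.6 − 0.4·Pb = 92, i.e. Pb = 54.
s = Ps − Pb = 122 − 54 = 68.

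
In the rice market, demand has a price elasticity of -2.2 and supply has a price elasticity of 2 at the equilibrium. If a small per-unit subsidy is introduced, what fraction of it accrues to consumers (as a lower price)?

Consumer share = 10/21

For a small subsidy around the equilibrium, the benefit split depends on the relative slopes, which at a point are proportional to the elasticities.
Buyer share = εs/(εs + |εd|) = 2/(2 + 2.2) = 10/21; seller share = |εd|/(εs + |εd|) = 11/21.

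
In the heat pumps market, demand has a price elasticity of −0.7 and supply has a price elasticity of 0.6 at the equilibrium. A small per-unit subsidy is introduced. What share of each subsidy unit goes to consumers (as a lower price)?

Consumer share = 6/13

For a small subsidy around the equilibrium, the benefit split depends on the relative slopes, which at a point are proportional to the elasticities.
Buyer share = εs/(εs + |εd|) = 0.6/(0.6 + 0.7) = 6/13; seller share = |εd|/(εs + |εd|) = 7/13.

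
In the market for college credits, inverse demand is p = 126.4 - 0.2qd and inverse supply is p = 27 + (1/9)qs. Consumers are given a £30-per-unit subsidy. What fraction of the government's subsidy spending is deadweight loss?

Pre-subsidy: 126.4 - 0.2q = 27 + (1/9)q gives q* = 319.5 and p* = 62.5.
With the rebate, buyers effectively pay pb = ps − 30, where ps is the price sellers receive.
On the curves, pb = 126.4 - 0.2q and ps = 27 + (1/9)q; the wedge ps − pb = 30 gives 27 + (1/9)q − (126.4 - 0.2q) = 30, so q' = 5823/14.
Then pb = 126.4 − 0.2·(5823/14) = 605/14 and ps = 27 + (1/9)·(5823/14) = 1025/14.
ΔCS = ½(319.5 + 5823/14)(62.5 − 605/14) = 347490/49; ΔPS = ½(319.5 + 5823/14)(1025/14 − 62.5) = 193050/49.
Government spending = 30 × 5823/14 = 87345/7.
DWL = ½ × 30 × (5823/14 − 319.5) = 10125/7; fraction = (10125/7) / (87345/7) = 75/647.

DWL / government spending = 75/647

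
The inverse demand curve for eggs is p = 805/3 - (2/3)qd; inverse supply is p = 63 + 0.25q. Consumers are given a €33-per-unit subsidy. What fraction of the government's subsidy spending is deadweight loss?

Pre-subsidy: 805/3 - (2/3)q = 63 + 0.25q gives q* = 224 and p* = 119.
With the rebate, buyers effectively pay pb = ps − 33, where ps is the price sellers receive.
On the curves, pb = 805/3 - (2/3)q and ps = 63 + 0.25q; the wedge ps − pb = 33 gives 63 + 0.25q − (805/3 - (2/3)q) = 33, so q' = 260.
Then pb = 805/3 − (2/3)·260 = 95 and ps = 63 + 0.25·260 = 128.
ΔCS = ½(224 + 260)(119 − 95) = 5808; ΔPS = ½(224 + 260)(128 − 119) = 2178.
Government spending = 33 × 260 = 8580.
DWL = ½ × 33 × (260 − 224) = 594; fraction = 594 / 8580 = 9/130.

DWL / government spending = 9/130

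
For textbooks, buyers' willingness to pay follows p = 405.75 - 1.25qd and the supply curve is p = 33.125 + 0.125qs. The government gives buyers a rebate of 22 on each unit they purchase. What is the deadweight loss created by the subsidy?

Deadweight loss = 176

Pre-subsidy: 405.75 - 1.25q = 33.125 + 0.125q gives q* = 271 and p* = 67.
With the rebate, buyers effectively pay pb = ps − 22, where ps is the price sellers receive.
On the curves, pb = 405.75 - 1.25q and ps = 33.125 + 0.125q; the wedge ps − pb = 22 gives 33.125 + 0.125q − (405.75 - 1.25q) = 22, so q' = 287.
Then pb = 405.75 − 1.25·287 = 47 and ps = 33.125 + 0.125·287 = 69.
The subsidy expands output by 287 − 271 = 16 past the efficient level; on those units the gap between marginal cost and willingness to pay runs from 0 up to 22.
DWL = ½ × 22 × 16 = 176.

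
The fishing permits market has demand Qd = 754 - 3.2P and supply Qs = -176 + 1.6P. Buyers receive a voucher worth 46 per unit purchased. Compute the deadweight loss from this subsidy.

Pre-subsidy: 754 - 3.2P = -176 + 1.6P gives P* = 193.75, Q* = 134.
With the rebate, buyers effectively pay Pb = Ps − 46, where Ps is the price sellers receive.
Demand in terms of Ps becomes Qd = 754 − 3.2(Ps − 46) = 901.2 - 3.2Ps. Setting this equal to supply: 901.2 - 3.2Ps = -176 + 1.6Ps, so Ps = 2693/12.
Buyers pay Pb = 2693/12 − 46 = 2141/12; Q' = -176 + 1.6·(2693/12) = 2746/15.
The subsidy expands output by 2746/15 − 134 = 736/15 past the efficient level; on those units the gap between marginal cost and willingness to pay runs from 0 up to 46.
DWL = ½ × 46 × 736/15 = 16928/15.

Deadweight loss = 16928/15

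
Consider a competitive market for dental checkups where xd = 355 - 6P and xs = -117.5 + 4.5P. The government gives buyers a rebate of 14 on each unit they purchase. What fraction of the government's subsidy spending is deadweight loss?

DWL / government spending = 18/121

Pre-subsidy: 355 - 6P = -117.5 + 4.5P gives P* = 45, x* = 85.
With the rebate, buyers effectively pay Pb = Ps − 14, where Ps is the price sellers receive.
Demand in terms of Ps becomes xd = 355 − 6(Ps − 14) = 439 - 6Ps. Setting this equal to supply: 439 - 6Ps = -117.5 + 4.5Ps, so Ps = 53.
Buyers pay Pb = 53 − 14 = 39; x' = -117.5 + 4.5·53 = 121.
ΔCS = ½(85 + 121)(45 − 39) = 618; ΔPS = ½(85 + 121)(53 − 45) = 824.
Government spending = 14 × 121 = 1694.
DWL = ½ × 14 × (121 − 85) = 252; fraction = 252 / 1694 = 18/121.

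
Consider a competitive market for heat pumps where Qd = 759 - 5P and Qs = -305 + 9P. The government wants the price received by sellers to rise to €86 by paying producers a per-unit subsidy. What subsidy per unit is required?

Required subsidy s = €28 per unit

At a seller price of 86, quantity supplied is -305 + 9·86 = 469.
Buyers absorb 469 only when they pay Pb with 759 − 5·Pb = 469, i.e. Pb = 58.
s = Ps − Pb = 86 − 58 = 28.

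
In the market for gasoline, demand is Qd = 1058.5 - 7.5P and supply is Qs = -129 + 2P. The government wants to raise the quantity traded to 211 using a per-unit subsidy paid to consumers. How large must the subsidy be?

At Q = 211, invert demand for the buyer price: Pb = (1058.5 − 211)/7.5 = 113; invert supply for the seller price: Ps = (211 − (-129))/2 = 170.
The subsidy must fill the gap: s = Ps − Pb = 170 − 113 = 57.

Required subsidy s = 57 per unit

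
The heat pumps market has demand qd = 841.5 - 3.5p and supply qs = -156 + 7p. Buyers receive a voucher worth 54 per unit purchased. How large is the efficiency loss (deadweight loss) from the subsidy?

Pre-subsidy: 841.5 - 3.5p = -156 + 7p gives p* = 95, q* = 509.
With the rebate, buyers effectively pay pb = ps − 54, where ps is the price sellers receive.
Demand in terms of ps becomes qd = 841.5 − 3.5(ps − 54) = 1030.5 - 3.5ps. Setting this equal to supply: 1030.5 - 3.5ps = -156 + 7ps, so ps = 113.
Buyers pay pb = 113 − 54 = 59; q' = -156 + 7·113 = 635.
The subsidy expands output by 635 − 509 = 126 past the efficient level; on those units the gap between marginal cost and willingness to pay runs from 0 up to 54.
DWL = ½ × 54 × 126 = 3402.

Deadweight loss = 3402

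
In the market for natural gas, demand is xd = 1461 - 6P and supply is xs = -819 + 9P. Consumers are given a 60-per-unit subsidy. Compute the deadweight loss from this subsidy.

Deadweight loss = 6480

Pre-subsidy: 1461 - 6P = -819 + 9P gives P* = 152, x* = 549.
With the rebate, buyers effectively pay Pb = Ps − 60, where Ps is the price sellers receive.
Demand in terms of Ps becomes xd = 1461 − 6(Ps − 60) = 1821 - 6Ps. Setting this equal to supply: 1821 - 6Ps = -819 + 9Ps, so Ps = 176.
Buyers pay Pb = 176 − 60 = 116; x' = -819 + 9·176 = 765.
The subsidy expands output by 765 − 549 = 216 past the efficient level; on those units the gap between marginal cost and willingness to pay runs from 0 up to 60.
DWL = ½ × 60 × 216 = 6480.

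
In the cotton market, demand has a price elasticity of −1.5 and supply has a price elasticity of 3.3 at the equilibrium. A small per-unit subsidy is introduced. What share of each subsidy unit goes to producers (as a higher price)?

Producer share = 0.3125

For a small subsidy around the equilibrium, the benefit split depends on the relative slopes, which at a point are proportional to the elasticities.
Buyer share = εs/(εs + |εd|) = 3.3/(3.3 + 1.5) = 0.6875; seller share = |εd|/(εs + |εd|) = 0.3125.
So producers capture 0.3125 of the subsidy.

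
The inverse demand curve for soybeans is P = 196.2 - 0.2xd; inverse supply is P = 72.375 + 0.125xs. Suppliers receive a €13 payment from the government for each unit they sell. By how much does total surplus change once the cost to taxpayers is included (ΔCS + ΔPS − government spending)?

Net change in total surplus = -€260

Pre-subsidy: 196.2 - 0.2x = 72.375 + 0.125x gives x* = 381 and P* = 120.
With the subsidy, sellers receive Ps = Pb + 13 for each unit, where Pb is the price buyers pay.
On the curves, Pb = 196.2 - 0.2x and Ps = 72.375 + 0.125x; the wedge Ps − Pb = 13 gives 72.375 + 0.125x − (196.2 - 0.2x) = 13, so x' = 421.
Then Pb = 196.2 − 0.2·421 = 112 and Ps = 72.375 + 0.125·421 = 125.
ΔCS = ½(381 + 421)(120 − 112) = 3208; ΔPS = ½(381 + 421)(125 − 120) = 2005.
Government spending = 13 × 421 = 5473.
Net change = 3208 + 2005 − 5473 = -260. The loss equals the DWL triangle ½·13·40.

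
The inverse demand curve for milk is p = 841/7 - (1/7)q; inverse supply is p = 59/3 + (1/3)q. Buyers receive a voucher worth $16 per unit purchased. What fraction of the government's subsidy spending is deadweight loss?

Pre-subsidy: 841/7 - (1/7)q = 59/3 + (1/3)q gives q* = 211 and p* = 90.
With the rebate, buyers effectively pay pb = ps − 16, where ps is the price sellers receive.
On the curves, pb = 841/7 - (1/7)q and ps = 59/3 + (1/3)q; the wedge ps − pb = 16 gives 59/3 + (1/3)q − (841/7 - (1/7)q) = 16, so q' = 244.6.
Then pb = 841/7 − (1/7)·244.6 = 85.2 and ps = 59/3 + (1/3)·244.6 = 101.2.
ΔCS = ½(211 + 244.6)(90 − 85.2) = 1093.44; ΔPS = ½(211 + 244.6)(101.2 − 90) = 2551.36.
Government spending = 16 × 244.6 = 3913.6.
DWL = ½ × 16 × (244.6 − 211) = 268.8; fraction = 268.8 / 3913.6 = 84/1223.

DWL / government spending = 84/1223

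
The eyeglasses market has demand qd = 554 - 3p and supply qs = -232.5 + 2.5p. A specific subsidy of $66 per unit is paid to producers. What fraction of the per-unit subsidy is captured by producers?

Producer share = 6/11

Pre-subsidy: 554 - 3p = -232.5 + 2.5p gives p* = 143, q* = 125.
With the subsidy, sellers receive ps = pb + 66 for each unit, where pb is the price buyers pay.
Supply in terms of pb becomes qs = -232.5 + 2.5(pb + 66) = -67.5 + 2.5pb. Setting this equal to demand: 554 - 3pb = -67.5 + 2.5pb, so pb = 113.
Sellers receive ps = 113 + 66 = 179; q' = 554 − 3·113 = 215.
Buyers' price falls by p* − pb = 143 − 113 = 30; sellers' price rises by ps − p* = 179 − 143 = 36.
So producers capture 36/66 = 6/11 of each unit of subsidy.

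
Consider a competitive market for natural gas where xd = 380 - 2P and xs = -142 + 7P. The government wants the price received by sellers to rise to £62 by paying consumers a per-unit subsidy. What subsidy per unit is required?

At a seller price of 62, quantity supplied is -142 + 7·62 = 292.
Buyers absorb 292 only when they pay Pb with 380 − 2·Pb = 292, i.e. Pb = 44.
s = Ps − Pb = 62 − 44 = 18.

Required subsidy s = £18 per unit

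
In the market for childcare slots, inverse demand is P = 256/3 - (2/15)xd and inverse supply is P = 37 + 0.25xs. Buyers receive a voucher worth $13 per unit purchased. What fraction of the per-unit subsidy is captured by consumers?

Pre-subsidy: 256/3 - (2/15)x = 37 + 0.25x gives x* = 2900/23 and P* = 1576/23.
With the rebate, buyers effectively pay Pb = Ps − 13, where Ps is the price sellers receive.
On the curves, Pb = 256/3 - (2/15)x and Ps = 37 + 0.25x; the wedge Ps − Pb = 13 gives 37 + 0.25x − (256/3 - (2/15)x) = 13, so x' = 160.
Then Pb = 256/3 − (2/15)·160 = 64 and Ps = 37 + 0.25·160 = 77.
Buyers' price falls by P* − Pb = 1576/23 − 64 = 104/23; sellers' price rises by Ps − P* = 77 − 1576/23 = 195/23.
So consumers capture (104/23)/13 = 8/23 of each unit of subsidy.

Consumer share = 8/23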